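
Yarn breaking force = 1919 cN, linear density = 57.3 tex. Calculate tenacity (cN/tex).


Formula: Tenacity = Breaking force / Linear density
Tenacity = 1919 cN / 57.3 tex
Tenacity = 33.49 cN/tex

33.49 cN/tex


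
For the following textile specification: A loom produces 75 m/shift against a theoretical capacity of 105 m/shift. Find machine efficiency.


Formula: Efficiency% = (Actual output / Theoretical output) * 100
Efficiency% = (75 / 105) * 100
Efficiency% = 0.714286 * 100 = 71.4286% ≈ 71.4%

71.4%


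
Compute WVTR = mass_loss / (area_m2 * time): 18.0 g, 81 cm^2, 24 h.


Formula: WVTR = mass_loss / (area * time)
Step 1: Convert area: 81 cm^2 = 0.0081 m^2
Step 2: WVTR = 18.0 g / (0.0081 m^2 * 24 h)
Step 3: WVTR = 18.0 / 0.1944 = 92.6 g/m^2/h

92.6 g/m^2/h


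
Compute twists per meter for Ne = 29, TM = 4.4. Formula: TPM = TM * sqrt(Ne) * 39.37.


Formula: TPM = TM * sqrt(Ne) * 39.37
Step 1: sqrt(Ne) = sqrt(29) = 5.3852
Step 2: TM * sqrt(Ne) = 4.4 * 5.3852 = 23.6949
Step 3: TPM = 23.6949 * 39.37 = 933 twists/m

933 twists/m


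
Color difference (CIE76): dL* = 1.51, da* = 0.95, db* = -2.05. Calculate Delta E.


Formula: Delta E = sqrt(dL*^2 + da*^2 + db*^2)
Step 1: dL*^2 = 1.51^2 = 2.2801
Step 2: da*^2 = 0.95^2 = 0.9025
Step 3: db*^2 = (-2.05)^2 = 4.2025
Step 4: Sum = 2.2801 + 0.9025 + 4.2025 = 7.3851
Step 5: Delta E = sqrt(7.3851) = 2.72

2.72 Delta E


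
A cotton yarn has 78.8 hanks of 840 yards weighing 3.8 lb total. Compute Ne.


Formula: Ne = hanks / mass_lb
Substituting: Ne = 78.8 / 3.8
Ne = 20.7

20.7 Ne


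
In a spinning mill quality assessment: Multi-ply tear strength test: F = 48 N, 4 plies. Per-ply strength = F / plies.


Formula: Per-ply strength = Total force / Number of plies
Per-ply = 48 N / 4
Per-ply = 12 N

12 N


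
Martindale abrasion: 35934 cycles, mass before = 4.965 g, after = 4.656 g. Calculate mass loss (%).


Formula: Mass loss% = ((m_before - m_after) / m_before) * 100
Step 1: Mass loss = 4.965 - 4.656 = 0.309 g
Step 2: Ratio = 0.309 / 4.965 = 0.0622356
Step 3: Mass loss% = 0.0622356 * 100 = 6.22356% ≈ 6.22%

6.22%


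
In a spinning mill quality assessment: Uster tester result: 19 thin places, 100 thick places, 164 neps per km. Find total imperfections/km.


Formula: Total = thin places + thick places + neps
Total = 19 + 100 + 164
Total = 283 imperfections/km

283 imperfections/km


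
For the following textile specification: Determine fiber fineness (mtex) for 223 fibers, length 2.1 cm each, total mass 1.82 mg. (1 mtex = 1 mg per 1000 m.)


Formula: fineness (mtex) = mass (mg) / total length (km) = (mass_mg / total_length_m) * 1000
Step 1: Convert fiber length: 2.1 cm = 0.021 m
Step 2: Total fiber length = 223 * 0.021 = 4.683 m
Step 3: Linear density = 1.82 mg / 4.683 m = 0.3886 mg/m
Step 4: fineness = 0.3886 * 1000 = 388.6 mtex

388.6 mtex


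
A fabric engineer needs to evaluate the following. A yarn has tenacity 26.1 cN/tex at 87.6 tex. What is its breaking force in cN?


Formula: Breaking force = Tenacity * Linear density
F = 26.1 cN/tex * 87.6 tex
F = 2286.36 cN

2286.36 cN


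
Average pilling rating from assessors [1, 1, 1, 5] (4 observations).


Formula: Mean = sum / count
Sum = 1 + 1 + 1 + 5 = 8
Mean = 8 / 4 = 2.0

2.0


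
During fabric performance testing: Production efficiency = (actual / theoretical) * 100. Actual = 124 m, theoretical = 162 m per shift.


Formula: Efficiency% = (Actual output / Theoretical output) * 100
Efficiency% = (124 / 162) * 100
Efficiency% = 0.765432 * 100 = 76.5432% ≈ 76.5%

76.5%


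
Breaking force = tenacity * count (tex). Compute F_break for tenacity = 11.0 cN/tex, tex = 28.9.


Formula: Breaking force = Tenacity * Linear density
F = 11.0 cN/tex * 28.9 tex
F = 317.90 cN

317.90 cN


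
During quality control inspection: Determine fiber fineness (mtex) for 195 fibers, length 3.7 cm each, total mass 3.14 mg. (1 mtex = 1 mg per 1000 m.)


Formula: fineness (mtex) = mass (mg) / total length (km) = (mass_mg / total_length_m) * 1000
Step 1: Convert fiber length: 3.7 cm = 0.037 m
Step 2: Total fiber length = 195 * 0.037 = 7.215 m
Step 3: Linear density = 3.14 mg / 7.215 m = 0.4352 mg/m
Step 4: fineness = 0.4352 * 1000 = 435.2 mtex

435.2 mtex


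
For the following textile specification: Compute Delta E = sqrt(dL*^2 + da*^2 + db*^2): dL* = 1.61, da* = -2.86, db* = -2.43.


Formula: Delta E = sqrt(dL*^2 + da*^2 + db*^2)
Step 1: dL*^2 = 1.61^2 = 2.5921
Step 2: da*^2 = (-2.86)^2 = 8.1796
Step 3: db*^2 = (-2.43)^2 = 5.9049
Step 4: Sum = 2.5921 + 8.1796 + 5.9049 = 16.6766
Step 5: Delta E = sqrt(16.6766) = 4.08

4.08 Delta E


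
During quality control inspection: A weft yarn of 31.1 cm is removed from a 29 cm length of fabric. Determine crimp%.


Formula: Crimp% = ((L_yarn - L_fabric) / L_fabric) * 100
Step 1: Extension = 31.1 - 29 = 2.1 cm
Step 2: Crimp% = (2.1 / 29) * 100
Step 3: Crimp% = 0.072414 * 100 = 7.2414% ≈ 7.2%

7.2%


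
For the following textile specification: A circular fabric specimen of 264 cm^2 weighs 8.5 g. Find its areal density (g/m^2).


Formula: GSM = mass_g / area_m2
Step 1: Convert area: 264 cm^2 = 264 / 10000 = 0.0264 m^2
Step 2: GSM = 8.5 g / 0.0264 m^2 = 322.0 g/m^2

322.0 g/m^2


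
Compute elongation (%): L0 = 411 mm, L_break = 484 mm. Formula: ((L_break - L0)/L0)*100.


Formula: Elongation (%) = ((L_break - L0) / L0) * 100
Step 1: Extension = 484 - 411 = 73 mm
Step 2: Elongation = (73 / 411) * 100
Step 3: Elongation = 0.177616 * 100 = 17.7616% ≈ 17.8%

17.8%


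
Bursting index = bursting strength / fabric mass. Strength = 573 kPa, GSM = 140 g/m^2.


Formula: Bursting Index = Bursting Strength / Fabric GSM
BI = 573 kPa / 140 g/m^2
BI = 4.093 kPa/(g/m^2)

4.093 kPa/(g/m^2)


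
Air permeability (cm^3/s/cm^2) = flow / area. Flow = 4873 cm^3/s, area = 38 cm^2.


Formula: Air Permeability = Airflow / Test Area
AP = 4873 cm^3/s / 38 cm^2
AP = 128.2 cm^3/s/cm^2

128.2 cm^3/s/cm^2


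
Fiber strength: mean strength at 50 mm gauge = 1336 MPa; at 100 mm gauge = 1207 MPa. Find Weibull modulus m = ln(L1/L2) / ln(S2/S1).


Formula: m = ln(L1/L2) / ln(S2/S1)
Step 1: ln(L1/L2) = ln(50/100) = -0.69315
Step 2: S2/S1 = 1207/1336 = 0.90344
Step 3: ln(S2/S1) = ln(0.90344) = -0.10155
Step 4: m = -0.69315 / -0.10155 = 6.83

6.83 (Weibull m)


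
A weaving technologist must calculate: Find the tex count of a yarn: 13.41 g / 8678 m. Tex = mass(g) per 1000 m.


Formula: Tex = (mass_g / length_m) * 1000
Substituting: Tex = (13.41 / 8678) * 1000
Intermediate: 13.41 / 8678 = 0.00154529 g/m
Tex = 0.00154529 * 1000 = 1.55 tex

1.55 tex


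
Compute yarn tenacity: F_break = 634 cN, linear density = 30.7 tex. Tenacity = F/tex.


Formula: Tenacity = Breaking force / Linear density
Tenacity = 634 cN / 30.7 tex
Tenacity = 20.65 cN/tex

20.65 cN/tex


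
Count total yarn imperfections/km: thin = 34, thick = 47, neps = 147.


Formula: Total = thin places + thick places + neps
Total = 34 + 47 + 147
Total = 228 imperfections/km

228 imperfections/km


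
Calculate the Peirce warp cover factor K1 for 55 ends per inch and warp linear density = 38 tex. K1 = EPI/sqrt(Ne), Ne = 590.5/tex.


Formula: K1 = EPI / sqrt(Ne), with Ne = 590.5 / tex_warp
Step 1: Ne = 590.5 / 38 = 15.539
Step 2: sqrt(Ne) = sqrt(15.539) = 3.942
Step 3: K1 = 55 / 3.942 = 14.0

14.0


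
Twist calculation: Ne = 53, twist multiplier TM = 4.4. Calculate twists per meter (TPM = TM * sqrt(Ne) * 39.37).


Formula: TPM = TM * sqrt(Ne) * 39.37
Step 1: sqrt(Ne) = sqrt(53) = 7.2801
Step 2: TM * sqrt(Ne) = 4.4 * 7.2801 = 32.0324
Step 3: TPM = 32.0324 * 39.37 = 1261 twists/m

1261 twists/m


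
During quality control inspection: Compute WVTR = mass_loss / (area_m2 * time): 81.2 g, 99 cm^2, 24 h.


Formula: WVTR = mass_loss / (area * time)
Step 1: Convert area: 99 cm^2 = 0.0099 m^2
Step 2: WVTR = 81.2 g / (0.0099 m^2 * 24 h)
Step 3: WVTR = 81.2 / 0.2376 = 341.8 g/m^2/h

341.8 g/m^2/h


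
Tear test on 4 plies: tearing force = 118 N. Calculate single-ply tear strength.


Formula: Per-ply strength = Total force / Number of plies
Per-ply = 118 N / 4
Per-ply = 29.5 N

29.5 N


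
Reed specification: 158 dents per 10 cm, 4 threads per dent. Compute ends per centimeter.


Formula: EPC = (dents per 10 cm * ends per dent) / 10
Step 1: Total ends per 10 cm = 158 * 4 = 632
Step 2: EPC = 632 / 10 = 63.2 ends/cm

63.2 ends/cm


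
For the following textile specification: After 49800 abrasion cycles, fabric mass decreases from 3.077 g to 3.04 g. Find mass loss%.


Formula: Mass loss% = ((m_before - m_after) / m_before) * 100
Step 1: Mass loss = 3.077 - 3.04 = 0.037 g
Step 2: Ratio = 0.037 / 3.077 = 0.0120247
Step 3: Mass loss% = 0.0120247 * 100 = 1.20247% ≈ 1.20%

1.20%


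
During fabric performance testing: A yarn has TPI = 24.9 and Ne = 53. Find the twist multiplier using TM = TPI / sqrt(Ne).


Formula: TM = TPI / sqrt(Ne)
Step 1: sqrt(Ne) = sqrt(53) = 7.2801
Step 2: TM = 24.9 / 7.2801 = 3.42

3.42 TM


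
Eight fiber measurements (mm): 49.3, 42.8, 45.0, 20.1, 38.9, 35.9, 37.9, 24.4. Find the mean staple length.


Formula: Mean = sum of lengths / count
Sum = 49.3 + 42.8 + 45.0 + 20.1 + 38.9 + 35.9 + 37.9 + 24.4
Sum = 294.3 mm
Mean = 294.3 / 8 = 36.79 mm

36.79 mm


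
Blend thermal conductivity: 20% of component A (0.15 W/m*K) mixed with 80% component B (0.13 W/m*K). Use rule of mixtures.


Formula: Blend property = (fraction_A * property_A) + (fraction_B * property_B)
Step 1: Contribution A = 20/100 * 0.15 W/m*K = 0.03 W/m*K
Step 2: Contribution B = 80/100 * 0.13 W/m*K = 0.104 W/m*K
Step 3: Blend thermal conductivity = 0.03 + 0.104 = 0.134 W/m*K

0.134 W/m*K


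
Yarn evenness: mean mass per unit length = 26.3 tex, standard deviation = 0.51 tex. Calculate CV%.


Formula: CV% = (standard deviation / mean) * 100
Step 1: Ratio = 0.51 / 26.3 = 0.019392
Step 2: CV% = 0.019392 * 100 = 1.9392% ≈ 1.9%

1.9%


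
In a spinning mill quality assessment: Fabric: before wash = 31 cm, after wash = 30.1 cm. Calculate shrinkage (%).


Formula: Shrinkage% = ((L_before - L_after) / L_before) * 100
Step 1: Shrinkage = 31 - 30.1 = 0.9 cm
Step 2: Shrinkage% = (0.9 / 31) * 100
Step 3: Shrinkage% = 0.029032 * 100 = 2.9032% ≈ 2.9%

2.9%


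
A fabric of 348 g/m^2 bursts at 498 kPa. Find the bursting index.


Formula: Bursting Index = Bursting Strength / Fabric GSM
BI = 498 kPa / 348 g/m^2
BI = 1.431 kPa/(g/m^2)

1.431 kPa/(g/m^2)


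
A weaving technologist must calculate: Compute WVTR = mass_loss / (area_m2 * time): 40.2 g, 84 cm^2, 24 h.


Formula: WVTR = mass_loss / (area * time)
Step 1: Convert area: 84 cm^2 = 0.0084 m^2
Step 2: WVTR = 40.2 g / (0.0084 m^2 * 24 h)
Step 3: WVTR = 40.2 / 0.2016 = 199.4 g/m^2/h

199.4 g/m^2/h


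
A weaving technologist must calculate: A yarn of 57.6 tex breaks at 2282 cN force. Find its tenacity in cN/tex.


Formula: Tenacity = Breaking force / Linear density
Tenacity = 2282 cN / 57.6 tex
Tenacity = 39.62 cN/tex

39.62 cN/tex


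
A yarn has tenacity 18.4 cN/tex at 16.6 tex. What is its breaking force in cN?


Formula: Breaking force = Tenacity * Linear density
F = 18.4 cN/tex * 16.6 tex
F = 305.44 cN

305.44 cN


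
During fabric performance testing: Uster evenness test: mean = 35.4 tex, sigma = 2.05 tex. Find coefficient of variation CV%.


Formula: CV% = (standard deviation / mean) * 100
Step 1: Ratio = 2.05 / 35.4 = 0.05791
Step 2: CV% = 0.05791 * 100 = 5.791% ≈ 5.8%

5.8%


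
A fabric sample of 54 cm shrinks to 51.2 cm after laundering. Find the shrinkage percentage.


Formula: Shrinkage% = ((L_before - L_after) / L_before) * 100
Step 1: Shrinkage = 54 - 51.2 = 2.8 cm
Step 2: Shrinkage% = (2.8 / 54) * 100
Step 3: Shrinkage% = 0.051852 * 100 = 5.1852% ≈ 5.2%

5.2%


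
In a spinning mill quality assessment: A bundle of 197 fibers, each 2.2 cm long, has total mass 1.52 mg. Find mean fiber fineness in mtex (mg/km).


Formula: fineness (mtex) = mass (mg) / total length (km) = (mass_mg / total_length_m) * 1000
Step 1: Convert fiber length: 2.2 cm = 0.022 m
Step 2: Total fiber length = 197 * 0.022 = 4.334 m
Step 3: Linear density = 1.52 mg / 4.334 m = 0.3507 mg/m
Step 4: fineness = 0.3507 * 1000 = 350.7 mtex

350.7 mtex


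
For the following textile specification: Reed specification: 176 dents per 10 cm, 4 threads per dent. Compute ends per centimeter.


Formula: EPC = (dents per 10 cm * ends per dent) / 10
Step 1: Total ends per 10 cm = 176 * 4 = 704
Step 2: EPC = 704 / 10 = 70.4 ends/cm

70.4 ends/cm


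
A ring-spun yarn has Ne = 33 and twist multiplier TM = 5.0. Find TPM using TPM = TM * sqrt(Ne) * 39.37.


Formula: TPM = TM * sqrt(Ne) * 39.37
Step 1: sqrt(Ne) = sqrt(33) = 5.7446
Step 2: TM * sqrt(Ne) = 5.0 * 5.7446 = 28.723
Step 3: TPM = 28.723 * 39.37 = 1131 twists/m

1131 twists/m


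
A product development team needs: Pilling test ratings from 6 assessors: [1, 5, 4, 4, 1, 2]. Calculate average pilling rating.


Formula: Mean = sum / count
Sum = 1 + 5 + 4 + 4 + 1 + 2 = 17
Mean = 17 / 6 = 2.8

2.8


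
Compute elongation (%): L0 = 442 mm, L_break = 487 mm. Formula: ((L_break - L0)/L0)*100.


Formula: Elongation (%) = ((L_break - L0) / L0) * 100
Step 1: Extension = 487 - 442 = 45 mm
Step 2: Elongation = (45 / 442) * 100
Step 3: Elongation = 0.10181 * 100 = 10.181% ≈ 10.2%

10.2%


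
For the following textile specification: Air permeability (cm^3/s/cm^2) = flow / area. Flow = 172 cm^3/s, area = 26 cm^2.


Formula: Air Permeability = Airflow / Test Area
AP = 172 cm^3/s / 26 cm^2
AP = 6.6 cm^3/s/cm^2

6.6 cm^3/s/cm^2


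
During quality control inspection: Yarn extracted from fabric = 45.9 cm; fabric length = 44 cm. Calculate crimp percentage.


Formula: Crimp% = ((L_yarn - L_fabric) / L_fabric) * 100
Step 1: Extension = 45.9 - 44 = 1.9 cm
Step 2: Crimp% = (1.9 / 44) * 100
Step 3: Crimp% = 0.043182 * 100 = 4.3182% ≈ 4.3%

4.3%


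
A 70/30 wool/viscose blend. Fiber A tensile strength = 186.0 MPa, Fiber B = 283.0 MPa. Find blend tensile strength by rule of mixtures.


Formula: Blend property = (fraction_A * property_A) + (fraction_B * property_B)
Step 1: Contribution A = 70/100 * 186.0 MPa = 130.2 MPa
Step 2: Contribution B = 30/100 * 283.0 MPa = 84.9 MPa
Step 3: Blend tensile strength = 130.2 + 84.9 = 215.1 MPa

215.1 MPa


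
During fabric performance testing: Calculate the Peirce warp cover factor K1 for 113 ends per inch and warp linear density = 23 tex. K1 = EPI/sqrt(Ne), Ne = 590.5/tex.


Formula: K1 = EPI / sqrt(Ne), with Ne = 590.5 / tex_warp
Step 1: Ne = 590.5 / 23 = 25.674
Step 2: sqrt(Ne) = sqrt(25.674) = 5.067
Step 3: K1 = 113 / 5.067 = 22.3

22.3


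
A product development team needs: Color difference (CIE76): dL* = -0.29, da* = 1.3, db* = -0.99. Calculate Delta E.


Formula: Delta E = sqrt(dL*^2 + da*^2 + db*^2)
Step 1: dL*^2 = (-0.29)^2 = 0.0841
Step 2: da*^2 = 1.3^2 = 1.69
Step 3: db*^2 = (-0.99)^2 = 0.9801
Step 4: Sum = 0.0841 + 1.69 + 0.9801 = 2.7542
Step 5: Delta E = sqrt(2.7542) = 1.66

1.66 Delta E


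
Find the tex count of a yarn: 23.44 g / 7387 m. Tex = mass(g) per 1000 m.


Formula: Tex = (mass_g / length_m) * 1000
Substituting: Tex = (23.44 / 7387) * 1000
Intermediate: 23.44 / 7387 = 0.00317314 g/m
Tex = 0.00317314 * 1000 = 3.17 tex

3.17 tex


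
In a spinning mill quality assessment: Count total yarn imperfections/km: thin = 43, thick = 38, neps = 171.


Formula: Total = thin places + thick places + neps
Total = 43 + 38 + 171
Total = 252 imperfections/km

252 imperfections/km


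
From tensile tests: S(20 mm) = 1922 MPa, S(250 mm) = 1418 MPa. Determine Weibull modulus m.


Formula: m = ln(L1/L2) / ln(S2/S1)
Step 1: ln(L1/L2) = ln(20/250) = -2.52573
Step 2: S2/S1 = 1418/1922 = 0.73777
Step 3: ln(S2/S1) = ln(0.73777) = -0.30412
Step 4: m = -2.52573 / -0.30412 = 8.31

8.31 (Weibull m)


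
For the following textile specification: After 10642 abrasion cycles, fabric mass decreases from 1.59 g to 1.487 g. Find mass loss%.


Formula: Mass loss% = ((m_before - m_after) / m_before) * 100
Step 1: Mass loss = 1.59 - 1.487 = 0.103 g
Step 2: Ratio = 0.103 / 1.59 = 0.0647799
Step 3: Mass loss% = 0.0647799 * 100 = 6.47799% ≈ 6.48%

6.48%


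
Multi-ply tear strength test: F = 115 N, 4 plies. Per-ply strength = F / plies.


Formula: Per-ply strength = Total force / Number of plies
Per-ply = 115 N / 4
Per-ply = 28.75 N

28.75 N


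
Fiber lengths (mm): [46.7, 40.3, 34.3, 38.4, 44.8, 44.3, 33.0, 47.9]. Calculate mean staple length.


Formula: Mean = sum of lengths / count
Sum = 46.7 + 40.3 + 34.3 + 38.4 + 44.8 + 44.3 + 33.0 + 47.9
Sum = 329.7 mm
Mean = 329.7 / 8 = 41.21 mm

41.21 mm


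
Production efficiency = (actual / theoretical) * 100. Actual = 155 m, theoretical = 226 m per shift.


Formula: Efficiency% = (Actual output / Theoretical output) * 100
Efficiency% = (155 / 226) * 100
Efficiency% = 0.685841 * 100 = 68.5841% ≈ 68.6%

68.6%


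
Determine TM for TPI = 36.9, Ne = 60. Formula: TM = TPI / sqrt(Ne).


Formula: TM = TPI / sqrt(Ne)
Step 1: sqrt(Ne) = sqrt(60) = 7.746
Step 2: TM = 36.9 / 7.746 = 4.76

4.76 TM


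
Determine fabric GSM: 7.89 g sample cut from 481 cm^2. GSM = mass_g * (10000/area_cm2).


Formula: GSM = mass_g / area_m2
Step 1: Convert area: 481 cm^2 = 481 / 10000 = 0.0481 m^2
Step 2: GSM = 7.89 g / 0.0481 m^2 = 164.0 g/m^2

164.0 g/m^2


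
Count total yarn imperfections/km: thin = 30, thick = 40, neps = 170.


Formula: Total = thin places + thick places + neps
Total = 30 + 40 + 170
Total = 240 imperfections/km

240 imperfections/km


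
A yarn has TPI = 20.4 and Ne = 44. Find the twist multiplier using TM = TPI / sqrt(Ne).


Formula: TM = TPI / sqrt(Ne)
Step 1: sqrt(Ne) = sqrt(44) = 6.6332
Step 2: TM = 20.4 / 6.6332 = 3.08

3.08 TM


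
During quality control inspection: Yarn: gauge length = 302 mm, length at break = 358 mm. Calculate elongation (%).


Formula: Elongation (%) = ((L_break - L0) / L0) * 100
Step 1: Extension = 358 - 302 = 56 mm
Step 2: Elongation = (56 / 302) * 100
Step 3: Elongation = 0.18543 * 100 = 18.543% ≈ 18.5%

18.5%


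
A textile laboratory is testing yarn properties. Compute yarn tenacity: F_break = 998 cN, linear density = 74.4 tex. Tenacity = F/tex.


Formula: Tenacity = Breaking force / Linear density
Tenacity = 998 cN / 74.4 tex
Tenacity = 13.41 cN/tex

13.41 cN/tex


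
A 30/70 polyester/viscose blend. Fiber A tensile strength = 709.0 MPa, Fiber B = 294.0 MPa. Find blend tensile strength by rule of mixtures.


Formula: Blend property = (fraction_A * property_A) + (fraction_B * property_B)
Step 1: Contribution A = 30/100 * 709.0 MPa = 212.7 MPa
Step 2: Contribution B = 70/100 * 294.0 MPa = 205.8 MPa
Step 3: Blend tensile strength = 212.7 + 205.8 = 418.5 MPa

418.5 MPa


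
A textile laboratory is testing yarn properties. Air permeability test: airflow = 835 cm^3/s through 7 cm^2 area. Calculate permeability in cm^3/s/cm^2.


Formula: Air Permeability = Airflow / Test Area
AP = 835 cm^3/s / 7 cm^2
AP = 119.3 cm^3/s/cm^2

119.3 cm^3/s/cm^2


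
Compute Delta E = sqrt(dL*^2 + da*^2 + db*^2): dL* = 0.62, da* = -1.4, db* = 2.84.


Formula: Delta E = sqrt(dL*^2 + da*^2 + db*^2)
Step 1: dL*^2 = 0.62^2 = 0.3844
Step 2: da*^2 = (-1.4)^2 = 1.96
Step 3: db*^2 = 2.84^2 = 8.0656
Step 4: Sum = 0.3844 + 1.96 + 8.0656 = 10.41
Step 5: Delta E = sqrt(10.41) = 3.23

3.23 Delta E


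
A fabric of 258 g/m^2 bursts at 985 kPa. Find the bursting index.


Formula: Bursting Index = Bursting Strength / Fabric GSM
BI = 985 kPa / 258 g/m^2
BI = 3.818 kPa/(g/m^2)

3.818 kPa/(g/m^2)


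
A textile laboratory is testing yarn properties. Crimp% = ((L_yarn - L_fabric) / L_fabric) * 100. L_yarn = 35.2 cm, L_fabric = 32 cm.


Formula: Crimp% = ((L_yarn - L_fabric) / L_fabric) * 100
Step 1: Extension = 35.2 - 32 = 3.2 cm
Step 2: Crimp% = (3.2 / 32) * 100
Step 3: Crimp% = 0.1 * 100 = 10.0%

10.0%


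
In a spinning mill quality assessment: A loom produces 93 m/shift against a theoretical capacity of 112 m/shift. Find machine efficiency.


Formula: Efficiency% = (Actual output / Theoretical output) * 100
Efficiency% = (93 / 112) * 100
Efficiency% = 0.830357 * 100 = 83.0357% ≈ 83.0%

83.0%


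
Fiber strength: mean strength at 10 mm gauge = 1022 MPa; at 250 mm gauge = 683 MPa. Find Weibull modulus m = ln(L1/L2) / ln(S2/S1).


Formula: m = ln(L1/L2) / ln(S2/S1)
Step 1: ln(L1/L2) = ln(10/250) = -3.21888
Step 2: S2/S1 = 683/1022 = 0.6683
Step 3: ln(S2/S1) = ln(0.6683) = -0.40302
Step 4: m = -3.21888 / -0.40302 = 7.99

7.99 (Weibull m)


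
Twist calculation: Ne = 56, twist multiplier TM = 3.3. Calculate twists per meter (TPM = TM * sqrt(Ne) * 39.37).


Formula: TPM = TM * sqrt(Ne) * 39.37
Step 1: sqrt(Ne) = sqrt(56) = 7.4833
Step 2: TM * sqrt(Ne) = 3.3 * 7.4833 = 24.6949
Step 3: TPM = 24.6949 * 39.37 = 972 twists/m

972 twists/m


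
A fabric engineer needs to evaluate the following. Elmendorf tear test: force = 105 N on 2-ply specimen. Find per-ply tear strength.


Formula: Per-ply strength = Total force / Number of plies
Per-ply = 105 N / 2
Per-ply = 52.5 N

52.5 N


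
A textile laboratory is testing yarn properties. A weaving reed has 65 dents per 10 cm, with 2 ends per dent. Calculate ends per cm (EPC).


Formula: EPC = (dents per 10 cm * ends per dent) / 10
Step 1: Total ends per 10 cm = 65 * 2 = 130
Step 2: EPC = 130 / 10 = 13.0 ends/cm

13.0 ends/cm


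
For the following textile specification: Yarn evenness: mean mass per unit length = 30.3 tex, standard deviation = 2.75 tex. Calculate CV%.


Formula: CV% = (standard deviation / mean) * 100
Step 1: Ratio = 2.75 / 30.3 = 0.090759
Step 2: CV% = 0.090759 * 100 = 9.0759% ≈ 9.1%

9.1%


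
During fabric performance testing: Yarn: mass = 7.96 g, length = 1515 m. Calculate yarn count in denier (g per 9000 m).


Formula: den = (mass_g / length_m) * 9000
Substituting: den = (7.96 / 1515) * 9000
Intermediate: 7.96 / 1515 = 0.00525413 g/m
den = 0.00525413 * 9000 = 47.3 denier

47.3 denier


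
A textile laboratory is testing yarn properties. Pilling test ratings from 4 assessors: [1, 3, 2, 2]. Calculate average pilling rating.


Formula: Mean = sum / count
Sum = 1 + 3 + 2 + 2 = 8
Mean = 8 / 4 = 2.0

2.0


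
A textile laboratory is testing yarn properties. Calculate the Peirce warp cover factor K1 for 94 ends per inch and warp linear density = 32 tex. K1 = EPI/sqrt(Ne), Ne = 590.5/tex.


Formula: K1 = EPI / sqrt(Ne), with Ne = 590.5 / tex_warp
Step 1: Ne = 590.5 / 32 = 18.453
Step 2: sqrt(Ne) = sqrt(18.453) = 4.2957
Step 3: K1 = 94 / 4.2957 = 21.9

21.9


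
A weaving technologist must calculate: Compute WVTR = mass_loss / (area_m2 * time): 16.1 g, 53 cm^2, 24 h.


Formula: WVTR = mass_loss / (area * time)
Step 1: Convert area: 53 cm^2 = 0.0053 m^2
Step 2: WVTR = 16.1 g / (0.0053 m^2 * 24 h)
Step 3: WVTR = 16.1 / 0.1272 = 126.6 g/m^2/h

126.6 g/m^2/h


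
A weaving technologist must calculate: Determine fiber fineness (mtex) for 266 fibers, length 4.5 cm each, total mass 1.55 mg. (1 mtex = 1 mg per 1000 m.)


Formula: fineness (mtex) = mass (mg) / total length (km) = (mass_mg / total_length_m) * 1000
Step 1: Convert fiber length: 4.5 cm = 0.045 m
Step 2: Total fiber length = 266 * 0.045 = 11.97 m
Step 3: Linear density = 1.55 mg / 11.97 m = 0.1295 mg/m
Step 4: fineness = 0.1295 * 1000 = 129.5 mtex

129.5 mtex


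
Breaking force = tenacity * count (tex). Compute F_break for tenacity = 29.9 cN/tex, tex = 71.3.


Formula: Breaking force = Tenacity * Linear density
F = 29.9 cN/tex * 71.3 tex
F = 2131.87 cN

2131.87 cN


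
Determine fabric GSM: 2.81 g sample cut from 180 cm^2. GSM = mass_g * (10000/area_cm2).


Formula: GSM = mass_g / area_m2
Step 1: Convert area: 180 cm^2 = 180 / 10000 = 0.018 m^2
Step 2: GSM = 2.81 g / 0.018 m^2 = 156.1 g/m^2

156.1 g/m^2


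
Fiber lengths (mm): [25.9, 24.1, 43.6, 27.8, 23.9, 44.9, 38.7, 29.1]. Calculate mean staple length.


Formula: Mean = sum of lengths / count
Sum = 25.9 + 24.1 + 43.6 + 27.8 + 23.9 + 44.9 + 38.7 + 29.1
Sum = 258.0 mm
Mean = 258.0 / 8 = 32.25 mm

32.25 mm


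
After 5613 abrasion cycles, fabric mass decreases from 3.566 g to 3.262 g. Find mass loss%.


Formula: Mass loss% = ((m_before - m_after) / m_before) * 100
Step 1: Mass loss = 3.566 - 3.262 = 0.304 g
Step 2: Ratio = 0.304 / 3.566 = 0.0852496
Step 3: Mass loss% = 0.0852496 * 100 = 8.52496% ≈ 8.52%

8.52%


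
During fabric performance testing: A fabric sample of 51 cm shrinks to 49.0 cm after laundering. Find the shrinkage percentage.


Formula: Shrinkage% = ((L_before - L_after) / L_before) * 100
Step 1: Shrinkage = 51 - 49.0 = 2.0 cm
Step 2: Shrinkage% = (2.0 / 51) * 100
Step 3: Shrinkage% = 0.039216 * 100 = 3.9216% ≈ 3.9%

3.9%


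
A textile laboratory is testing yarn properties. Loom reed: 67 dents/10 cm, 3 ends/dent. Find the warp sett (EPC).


Formula: EPC = (dents per 10 cm * ends per dent) / 10
Step 1: Total ends per 10 cm = 67 * 3 = 201
Step 2: EPC = 201 / 10 = 20.1 ends/cm

20.1 ends/cm


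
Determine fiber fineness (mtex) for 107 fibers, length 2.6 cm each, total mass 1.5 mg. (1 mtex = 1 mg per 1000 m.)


Formula: fineness (mtex) = mass (mg) / total length (km) = (mass_mg / total_length_m) * 1000
Step 1: Convert fiber length: 2.6 cm = 0.026 m
Step 2: Total fiber length = 107 * 0.026 = 2.782 m
Step 3: Linear density = 1.5 mg / 2.782 m = 0.5392 mg/m
Step 4: fineness = 0.5392 * 1000 = 539.2 mtex

539.2 mtex


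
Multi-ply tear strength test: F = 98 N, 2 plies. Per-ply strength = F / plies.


Formula: Per-ply strength = Total force / Number of plies
Per-ply = 98 N / 2
Per-ply = 49 N

49 N


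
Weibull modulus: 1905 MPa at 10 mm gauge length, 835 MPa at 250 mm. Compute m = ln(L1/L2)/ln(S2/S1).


Formula: m = ln(L1/L2) / ln(S2/S1)
Step 1: ln(L1/L2) = ln(10/250) = -3.21888
Step 2: S2/S1 = 835/1905 = 0.43832
Step 3: ln(S2/S1) = ln(0.43832) = -0.82481
Step 4: m = -3.21888 / -0.82481 = 3.90

3.90 (Weibull m)


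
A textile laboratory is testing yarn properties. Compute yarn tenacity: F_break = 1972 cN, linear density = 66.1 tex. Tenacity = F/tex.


Formula: Tenacity = Breaking force / Linear density
Tenacity = 1972 cN / 66.1 tex
Tenacity = 29.83 cN/tex

29.83 cN/tex


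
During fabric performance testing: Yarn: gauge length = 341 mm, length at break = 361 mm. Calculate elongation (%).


Formula: Elongation (%) = ((L_break - L0) / L0) * 100
Step 1: Extension = 361 - 341 = 20 mm
Step 2: Elongation = (20 / 341) * 100
Step 3: Elongation = 0.058651 * 100 = 5.8651% ≈ 5.9%

5.9%


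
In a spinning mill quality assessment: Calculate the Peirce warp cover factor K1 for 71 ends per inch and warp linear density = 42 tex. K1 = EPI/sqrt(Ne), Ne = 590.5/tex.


Formula: K1 = EPI / sqrt(Ne), with Ne = 590.5 / tex_warp
Step 1: Ne = 590.5 / 42 = 14.06
Step 2: sqrt(Ne) = sqrt(14.06) = 3.7497
Step 3: K1 = 71 / 3.7497 = 18.9

18.9


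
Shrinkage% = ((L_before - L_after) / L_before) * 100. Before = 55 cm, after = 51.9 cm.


Formula: Shrinkage% = ((L_before - L_after) / L_before) * 100
Step 1: Shrinkage = 55 - 51.9 = 3.1 cm
Step 2: Shrinkage% = (3.1 / 55) * 100
Step 3: Shrinkage% = 0.056364 * 100 = 5.6364% ≈ 5.6%

5.6%


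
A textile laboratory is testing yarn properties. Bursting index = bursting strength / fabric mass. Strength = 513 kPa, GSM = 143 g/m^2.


Formula: Bursting Index = Bursting Strength / Fabric GSM
BI = 513 kPa / 143 g/m^2
BI = 3.587 kPa/(g/m^2)

3.587 kPa/(g/m^2)


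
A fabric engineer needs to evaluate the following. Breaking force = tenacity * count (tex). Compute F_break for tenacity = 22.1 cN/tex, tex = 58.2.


Formula: Breaking force = Tenacity * Linear density
F = 22.1 cN/tex * 58.2 tex
F = 1286.22 cN

1286.22 cN


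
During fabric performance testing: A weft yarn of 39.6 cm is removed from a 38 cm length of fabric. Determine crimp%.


Formula: Crimp% = ((L_yarn - L_fabric) / L_fabric) * 100
Step 1: Extension = 39.6 - 38 = 1.6 cm
Step 2: Crimp% = (1.6 / 38) * 100
Step 3: Crimp% = 0.042105 * 100 = 4.2105% ≈ 4.2%

4.2%


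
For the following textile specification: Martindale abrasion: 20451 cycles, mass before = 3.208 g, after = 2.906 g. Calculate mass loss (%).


Formula: Mass loss% = ((m_before - m_after) / m_before) * 100
Step 1: Mass loss = 3.208 - 2.906 = 0.302 g
Step 2: Ratio = 0.302 / 3.208 = 0.0941397
Step 3: Mass loss% = 0.0941397 * 100 = 9.41397% ≈ 9.41%

9.41%


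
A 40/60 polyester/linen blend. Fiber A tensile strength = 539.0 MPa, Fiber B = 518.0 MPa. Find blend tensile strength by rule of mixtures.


Formula: Blend property = (fraction_A * property_A) + (fraction_B * property_B)
Step 1: Contribution A = 40/100 * 539.0 MPa = 215.6 MPa
Step 2: Contribution B = 60/100 * 518.0 MPa = 310.8 MPa
Step 3: Blend tensile strength = 215.6 + 310.8 = 526.4 MPa

526.4 MPa


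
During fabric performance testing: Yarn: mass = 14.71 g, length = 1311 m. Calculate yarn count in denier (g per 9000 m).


Formula: den = (mass_g / length_m) * 9000
Substituting: den = (14.71 / 1311) * 9000
Intermediate: 14.71 / 1311 = 0.01122044 g/m
den = 0.01122044 * 9000 = 101.0 denier

101.0 denier


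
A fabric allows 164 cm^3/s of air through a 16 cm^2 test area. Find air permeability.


Formula: Air Permeability = Airflow / Test Area
AP = 164 cm^3/s / 16 cm^2
AP = 10.3 cm^3/s/cm^2

10.3 cm^3/s/cm^2


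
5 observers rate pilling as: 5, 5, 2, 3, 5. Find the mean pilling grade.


Formula: Mean = sum / count
Sum = 5 + 5 + 2 + 3 + 5 = 20
Mean = 20 / 5 = 4.0

4.0


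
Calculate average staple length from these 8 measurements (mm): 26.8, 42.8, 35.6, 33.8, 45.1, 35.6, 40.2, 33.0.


Formula: Mean = sum of lengths / count
Sum = 26.8 + 42.8 + 35.6 + 33.8 + 45.1 + 35.6 + 40.2 + 33.0
Sum = 292.9 mm
Mean = 292.9 / 8 = 36.61 mm

36.61 mm


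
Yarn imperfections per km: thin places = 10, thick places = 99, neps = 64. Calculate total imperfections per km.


Formula: Total = thin places + thick places + neps
Total = 10 + 99 + 64
Total = 173 imperfections/km

173 imperfections/km


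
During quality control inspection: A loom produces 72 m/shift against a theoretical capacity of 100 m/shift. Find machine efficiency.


Formula: Efficiency% = (Actual output / Theoretical output) * 100
Efficiency% = (72 / 100) * 100
Efficiency% = 0.72 * 100 = 72.0%

72.0%


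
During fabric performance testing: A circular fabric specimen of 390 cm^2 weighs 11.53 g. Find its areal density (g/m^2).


Formula: GSM = mass_g / area_m2
Step 1: Convert area: 390 cm^2 = 390 / 10000 = 0.039 m^2
Step 2: GSM = 11.53 g / 0.039 m^2 = 295.6 g/m^2

295.6 g/m^2


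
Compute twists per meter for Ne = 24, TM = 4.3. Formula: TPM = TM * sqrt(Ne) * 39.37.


Formula: TPM = TM * sqrt(Ne) * 39.37
Step 1: sqrt(Ne) = sqrt(24) = 4.899
Step 2: TM * sqrt(Ne) = 4.3 * 4.899 = 21.0657
Step 3: TPM = 21.0657 * 39.37 = 829 twists/m

829 twists/m


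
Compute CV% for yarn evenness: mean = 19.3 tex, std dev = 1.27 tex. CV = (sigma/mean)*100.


Formula: CV% = (standard deviation / mean) * 100
Step 1: Ratio = 1.27 / 19.3 = 0.065803
Step 2: CV% = 0.065803 * 100 = 6.5803% ≈ 6.6%

6.6%


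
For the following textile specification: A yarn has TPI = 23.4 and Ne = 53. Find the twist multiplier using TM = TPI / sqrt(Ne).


Formula: TM = TPI / sqrt(Ne)
Step 1: sqrt(Ne) = sqrt(53) = 7.2801
Step 2: TM = 23.4 / 7.2801 = 3.21

3.21 TM


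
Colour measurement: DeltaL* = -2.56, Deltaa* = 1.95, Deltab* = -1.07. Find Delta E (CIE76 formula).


Formula: Delta E = sqrt(dL*^2 + da*^2 + db*^2)
Step 1: dL*^2 = (-2.56)^2 = 6.5536
Step 2: da*^2 = 1.95^2 = 3.8025
Step 3: db*^2 = (-1.07)^2 = 1.1449
Step 4: Sum = 6.5536 + 3.8025 + 1.1449 = 11.501
Step 5: Delta E = sqrt(11.501) = 3.39

3.39 Delta E


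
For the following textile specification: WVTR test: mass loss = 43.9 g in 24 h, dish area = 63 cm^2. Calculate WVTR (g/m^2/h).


Formula: WVTR = mass_loss / (area * time)
Step 1: Convert area: 63 cm^2 = 0.0063 m^2
Step 2: WVTR = 43.9 g / (0.0063 m^2 * 24 h)
Step 3: WVTR = 43.9 / 0.1512 = 290.3 g/m^2/h

290.3 g/m^2/h


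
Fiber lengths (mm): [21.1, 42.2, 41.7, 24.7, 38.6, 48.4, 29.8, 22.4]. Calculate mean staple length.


Formula: Mean = sum of lengths / count
Sum = 21.1 + 42.2 + 41.7 + 24.7 + 38.6 + 48.4 + 29.8 + 22.4
Sum = 268.9 mm
Mean = 268.9 / 8 = 33.61 mm

33.61 mm


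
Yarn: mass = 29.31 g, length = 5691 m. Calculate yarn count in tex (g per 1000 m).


Formula: Tex = (mass_g / length_m) * 1000
Substituting: Tex = (29.31 / 5691) * 1000
Intermediate: 29.31 / 5691 = 0.00515024 g/m
Tex = 0.00515024 * 1000 = 5.15 tex

5.15 tex


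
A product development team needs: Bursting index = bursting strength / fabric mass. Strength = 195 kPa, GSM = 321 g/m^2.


Formula: Bursting Index = Bursting Strength / Fabric GSM
BI = 195 kPa / 321 g/m^2
BI = 0.607 kPa/(g/m^2)

0.607 kPa/(g/m^2)


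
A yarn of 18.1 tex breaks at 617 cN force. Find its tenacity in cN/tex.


Formula: Tenacity = Breaking force / Linear density
Tenacity = 617 cN / 18.1 tex
Tenacity = 34.09 cN/tex

34.09 cN/tex


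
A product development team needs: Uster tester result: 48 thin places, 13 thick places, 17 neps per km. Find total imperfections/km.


Formula: Total = thin places + thick places + neps
Total = 48 + 13 + 17
Total = 78 imperfections/km

78 imperfections/km


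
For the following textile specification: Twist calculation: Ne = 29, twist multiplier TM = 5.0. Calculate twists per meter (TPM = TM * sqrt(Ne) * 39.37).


Formula: TPM = TM * sqrt(Ne) * 39.37
Step 1: sqrt(Ne) = sqrt(29) = 5.3852
Step 2: TM * sqrt(Ne) = 5.0 * 5.3852 = 26.926
Step 3: TPM = 26.926 * 39.37 = 1060 twists/m

1060 twists/m


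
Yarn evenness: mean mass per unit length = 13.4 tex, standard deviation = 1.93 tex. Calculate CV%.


Formula: CV% = (standard deviation / mean) * 100
Step 1: Ratio = 1.93 / 13.4 = 0.14403
Step 2: CV% = 0.14403 * 100 = 14.403% ≈ 14.4%

14.4%


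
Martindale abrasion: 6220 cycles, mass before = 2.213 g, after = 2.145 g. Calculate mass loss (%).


Formula: Mass loss% = ((m_before - m_after) / m_before) * 100
Step 1: Mass loss = 2.213 - 2.145 = 0.068 g
Step 2: Ratio = 0.068 / 2.213 = 0.0307275
Step 3: Mass loss% = 0.0307275 * 100 = 3.07275% ≈ 3.07%

3.07%


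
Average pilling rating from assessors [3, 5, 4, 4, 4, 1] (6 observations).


Formula: Mean = sum / count
Sum = 3 + 5 + 4 + 4 + 4 + 1 = 21
Mean = 21 / 6 = 3.5

3.5


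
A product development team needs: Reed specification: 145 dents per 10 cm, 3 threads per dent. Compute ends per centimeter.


Formula: EPC = (dents per 10 cm * ends per dent) / 10
Step 1: Total ends per 10 cm = 145 * 3 = 435
Step 2: EPC = 435 / 10 = 43.5 ends/cm

43.5 ends/cm


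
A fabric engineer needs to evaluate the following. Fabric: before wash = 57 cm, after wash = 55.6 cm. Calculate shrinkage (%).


Formula: Shrinkage% = ((L_before - L_after) / L_before) * 100
Step 1: Shrinkage = 57 - 55.6 = 1.4 cm
Step 2: Shrinkage% = (1.4 / 57) * 100
Step 3: Shrinkage% = 0.024561 * 100 = 2.4561% ≈ 2.5%

2.5%


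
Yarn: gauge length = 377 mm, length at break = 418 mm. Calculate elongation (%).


Formula: Elongation (%) = ((L_break - L0) / L0) * 100
Step 1: Extension = 418 - 377 = 41 mm
Step 2: Elongation = (41 / 377) * 100
Step 3: Elongation = 0.108753 * 100 = 10.8753% ≈ 10.9%

10.9%


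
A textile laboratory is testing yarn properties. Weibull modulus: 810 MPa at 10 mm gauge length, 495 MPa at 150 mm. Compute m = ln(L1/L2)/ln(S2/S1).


Formula: m = ln(L1/L2) / ln(S2/S1)
Step 1: ln(L1/L2) = ln(10/150) = -2.70805
Step 2: S2/S1 = 495/810 = 0.61111
Step 3: ln(S2/S1) = ln(0.61111) = -0.49248
Step 4: m = -2.70805 / -0.49248 = 5.50

5.50 (Weibull m)


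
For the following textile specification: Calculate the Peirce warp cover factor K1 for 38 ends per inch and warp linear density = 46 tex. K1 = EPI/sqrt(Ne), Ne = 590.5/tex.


Formula: K1 = EPI / sqrt(Ne), with Ne = 590.5 / tex_warp
Step 1: Ne = 590.5 / 46 = 12.837
Step 2: sqrt(Ne) = sqrt(12.837) = 3.5829
Step 3: K1 = 38 / 3.5829 = 10.6

10.6


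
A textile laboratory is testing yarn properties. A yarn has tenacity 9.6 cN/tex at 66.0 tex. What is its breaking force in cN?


Formula: Breaking force = Tenacity * Linear density
F = 9.6 cN/tex * 66.0 tex
F = 633.60 cN

633.60 cN


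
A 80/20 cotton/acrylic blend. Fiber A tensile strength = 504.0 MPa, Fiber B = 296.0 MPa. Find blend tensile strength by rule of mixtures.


Formula: Blend property = (fraction_A * property_A) + (fraction_B * property_B)
Step 1: Contribution A = 80/100 * 504.0 MPa = 403.2 MPa
Step 2: Contribution B = 20/100 * 296.0 MPa = 59.2 MPa
Step 3: Blend tensile strength = 403.2 + 59.2 = 462.4 MPa

462.4 MPa


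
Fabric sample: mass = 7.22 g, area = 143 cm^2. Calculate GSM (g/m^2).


Formula: GSM = mass_g / area_m2
Step 1: Convert area: 143 cm^2 = 143 / 10000 = 0.0143 m^2
Step 2: GSM = 7.22 g / 0.0143 m^2 = 504.9 g/m^2

504.9 g/m^2


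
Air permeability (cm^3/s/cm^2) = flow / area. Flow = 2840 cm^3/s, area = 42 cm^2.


Formula: Air Permeability = Airflow / Test Area
AP = 2840 cm^3/s / 42 cm^2
AP = 67.6 cm^3/s/cm^2

67.6 cm^3/s/cm^2


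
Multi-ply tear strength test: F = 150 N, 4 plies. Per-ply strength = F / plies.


Formula: Per-ply strength = Total force / Number of plies
Per-ply = 150 N / 4
Per-ply = 37.5 N

37.5 N


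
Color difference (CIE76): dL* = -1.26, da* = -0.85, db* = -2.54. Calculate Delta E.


Formula: Delta E = sqrt(dL*^2 + da*^2 + db*^2)
Step 1: dL*^2 = (-1.26)^2 = 1.5876
Step 2: da*^2 = (-0.85)^2 = 0.7225
Step 3: db*^2 = (-2.54)^2 = 6.4516
Step 4: Sum = 1.5876 + 0.7225 + 6.4516 = 8.7617
Step 5: Delta E = sqrt(8.7617) = 2.96

2.96 Delta E


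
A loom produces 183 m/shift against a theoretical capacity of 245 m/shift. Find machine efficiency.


Formula: Efficiency% = (Actual output / Theoretical output) * 100
Efficiency% = (183 / 245) * 100
Efficiency% = 0.746939 * 100 = 74.6939% ≈ 74.7%

74.7%


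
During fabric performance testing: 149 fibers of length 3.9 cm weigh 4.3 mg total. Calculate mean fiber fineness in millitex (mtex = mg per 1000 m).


Formula: fineness (mtex) = mass (mg) / total length (km) = (mass_mg / total_length_m) * 1000
Step 1: Convert fiber length: 3.9 cm = 0.039 m
Step 2: Total fiber length = 149 * 0.039 = 5.811 m
Step 3: Linear density = 4.3 mg / 5.811 m = 0.7400 mg/m
Step 4: fineness = 0.7400 * 1000 = 740.0 mtex

740.0 mtex


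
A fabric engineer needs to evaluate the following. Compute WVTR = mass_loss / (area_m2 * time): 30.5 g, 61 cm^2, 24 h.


Formula: WVTR = mass_loss / (area * time)
Step 1: Convert area: 61 cm^2 = 0.0061 m^2
Step 2: WVTR = 30.5 g / (0.0061 m^2 * 24 h)
Step 3: WVTR = 30.5 / 0.1464 = 208.3 g/m^2/h

208.3 g/m^2/h


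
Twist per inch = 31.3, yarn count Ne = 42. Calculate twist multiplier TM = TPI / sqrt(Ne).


Formula: TM = TPI / sqrt(Ne)
Step 1: sqrt(Ne) = sqrt(42) = 6.4807
Step 2: TM = 31.3 / 6.4807 = 4.83

4.83 TM


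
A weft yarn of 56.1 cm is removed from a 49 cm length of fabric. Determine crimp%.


Formula: Crimp% = ((L_yarn - L_fabric) / L_fabric) * 100
Step 1: Extension = 56.1 - 49 = 7.1 cm
Step 2: Crimp% = (7.1 / 49) * 100
Step 3: Crimp% = 0.144898 * 100 = 14.4898% ≈ 14.5%

14.5%


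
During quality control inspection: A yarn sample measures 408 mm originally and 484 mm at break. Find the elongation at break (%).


Formula: Elongation (%) = ((L_break - L0) / L0) * 100
Step 1: Extension = 484 - 408 = 76 mm
Step 2: Elongation = (76 / 408) * 100
Step 3: Elongation = 0.186275 * 100 = 18.6275% ≈ 18.6%

18.6%


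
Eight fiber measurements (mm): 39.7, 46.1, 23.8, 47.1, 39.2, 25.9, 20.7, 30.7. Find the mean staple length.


Formula: Mean = sum of lengths / count
Sum = 39.7 + 46.1 + 23.8 + 47.1 + 39.2 + 25.9 + 20.7 + 30.7
Sum = 273.2 mm
Mean = 273.2 / 8 = 34.15 mm

34.15 mm
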